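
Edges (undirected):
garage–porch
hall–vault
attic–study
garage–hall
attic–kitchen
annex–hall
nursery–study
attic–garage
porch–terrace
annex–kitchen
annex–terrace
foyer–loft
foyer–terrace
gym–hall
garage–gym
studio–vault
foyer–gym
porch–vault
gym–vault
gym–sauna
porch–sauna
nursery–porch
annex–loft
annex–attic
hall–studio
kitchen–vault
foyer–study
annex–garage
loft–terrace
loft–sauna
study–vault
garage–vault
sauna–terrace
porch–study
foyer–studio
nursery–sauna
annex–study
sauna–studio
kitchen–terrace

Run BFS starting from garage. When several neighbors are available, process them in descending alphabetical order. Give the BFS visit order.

Visit garage; enqueue vault, porch, hall, gym, attic, annex → queue [vault, porch, hall, gym, attic, annex]
Visit vault; enqueue study, studio, kitchen → queue [porch, hall, gym, attic, annex, study, studio, kitchen]
Visit porch; enqueue terrace, sauna, nursery → queue [hall, gym, attic, annex, study, studio, kitchen, terrace, sauna, nursery]
Visit hall → queue [gym, attic, annex, study, studio, kitchen, terrace, sauna, nursery]
Visit gym; enqueue foyer → queue [attic, annex, study, studio, kitchen, terrace, sauna, nursery, foyer]
Visit attic → queue [annex, study, studio, kitchen, terrace, sauna, nursery, foyer]
Visit annex; enqueue loft → queue [study, studio, kitchen, terrace, sauna, nursery, foyer, loft]
Visit study → queue [studio, kitchen, terrace, sauna, nursery, foyer, loft]
Visit studio → queue [kitchen, terrace, sauna, nursery, foyer, loft]
Visit kitchen → queue [terrace, sauna, nursery, foyer, loft]
Visit terrace → queue [sauna, nursery, foyer, loft]
Visit sauna → queue [nursery, foyer, loft]
Visit nursery → queue [foyer, loft]
Visit foyer → queue [loft]
Visit loft → queue []

garage → vault → porch → hall → gym → attic → annex → study → studio → kitchen → terrace → sauna → nursery → foyer → loft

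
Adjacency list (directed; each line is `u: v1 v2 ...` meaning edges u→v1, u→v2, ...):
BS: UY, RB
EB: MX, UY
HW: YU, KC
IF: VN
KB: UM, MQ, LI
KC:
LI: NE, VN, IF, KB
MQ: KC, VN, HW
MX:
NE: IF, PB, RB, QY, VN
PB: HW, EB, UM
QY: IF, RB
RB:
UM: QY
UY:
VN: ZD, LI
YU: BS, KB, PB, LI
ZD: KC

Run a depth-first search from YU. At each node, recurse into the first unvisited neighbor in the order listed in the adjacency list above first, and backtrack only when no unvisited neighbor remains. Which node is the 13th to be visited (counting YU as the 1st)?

Visit YU
YU → BS
BS → UY
BS → RB
YU → KB
KB → UM
UM → QY
QY → IF
IF → VN
VN → ZD
ZD → KC
VN → LI
LI → NE
NE → PB
PB → HW
PB → EB
EB → MX
KB → MQ

Visit order: YU, BS, UY, RB, KB, UM, QY, IF, VN, ZD, KC, LI, NE, PB, HW, EB, MX, MQ

NE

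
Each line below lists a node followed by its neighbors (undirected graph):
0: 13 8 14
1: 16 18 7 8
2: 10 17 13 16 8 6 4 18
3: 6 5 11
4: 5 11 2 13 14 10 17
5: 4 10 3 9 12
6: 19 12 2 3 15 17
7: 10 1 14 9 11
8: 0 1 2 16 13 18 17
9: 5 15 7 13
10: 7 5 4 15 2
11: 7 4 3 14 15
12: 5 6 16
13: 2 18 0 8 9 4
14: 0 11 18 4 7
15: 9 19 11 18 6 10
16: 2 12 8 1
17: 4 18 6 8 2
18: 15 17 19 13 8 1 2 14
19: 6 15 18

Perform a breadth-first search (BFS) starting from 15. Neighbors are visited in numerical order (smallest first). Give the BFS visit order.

Visit 15; enqueue 6, 9, 10, 11, 18, 19 → queue [6, 9, 10, 11, 18, 19]
Visit 6; enqueue 2, 3, 12, 17 → queue [9, 10, 11, 18, 19, 2, 3, 12, 17]
Visit 9; enqueue 5, 7, 13 → queue [10, 11, 18, 19, 2, 3, 12, 17, 5, 7, 13]
Visit 10; enqueue 4 → queue [11, 18, 19, 2, 3, 12, 17, 5, 7, 13, 4]
Visit 11; enqueue 14 → queue [18, 19, 2, 3, 12, 17, 5, 7, 13, 4, 14]
Visit 18; enqueue 1, 8 → queue [19, 2, 3, 12, 17, 5, 7, 13, 4, 14, 1, 8]
Visit 19 → queue [2, 3, 12, 17, 5, 7, 13, 4, 14, 1, 8]
Visit 2; enqueue 16 → queue [3, 12, 17, 5, 7, 13, 4, 14, 1, 8, 16]
Visit 3 → queue [12, 17, 5, 7, 13, 4, 14, 1, 8, 16]
Visit 12 → queue [17, 5, 7, 13, 4, 14, 1, 8, 16]
Visit 17 → queue [5, 7, 13, 4, 14, 1, 8, 16]
Visit 5 → queue [7, 13, 4, 14, 1, 8, 16]
Visit 7 → queue [13, 4, 14, 1, 8, 16]
Visit 13; enqueue 0 → queue [4, 14, 1, 8, 16, 0]
Visit 4 → queue [14, 1, 8, 16, 0]
Visit 14 → queue [1, 8, 16, 0]
Visit 1 → queue [8, 16, 0]
Visit 8 → queue [16, 0]
Visit 16 → queue [0]
Visit 0 → queue []

15 -> 6 -> 9 -> 10 -> 11 -> 18 -> 19 -> 2 -> 3 -> 12 -> 17 -> 5 -> 7 -> 13 -> 4 -> 14 -> 1 -> 8 -> 16 -> 0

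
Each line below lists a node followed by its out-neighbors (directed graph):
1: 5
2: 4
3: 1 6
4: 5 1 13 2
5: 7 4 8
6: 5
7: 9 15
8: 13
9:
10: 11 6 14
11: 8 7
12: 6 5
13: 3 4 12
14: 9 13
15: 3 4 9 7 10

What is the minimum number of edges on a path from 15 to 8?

3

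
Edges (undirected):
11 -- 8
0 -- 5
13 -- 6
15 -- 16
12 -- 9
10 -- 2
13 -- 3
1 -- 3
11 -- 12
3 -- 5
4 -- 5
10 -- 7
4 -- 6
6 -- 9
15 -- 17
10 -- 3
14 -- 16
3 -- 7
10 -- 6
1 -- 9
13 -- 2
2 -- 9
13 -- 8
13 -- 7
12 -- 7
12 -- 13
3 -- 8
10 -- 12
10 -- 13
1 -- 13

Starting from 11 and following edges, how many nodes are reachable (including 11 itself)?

BFS from 11 visits: 11, 8, 12, 3, 13, 7, 9, 10, 1, 5, 2, 6, 0, 4
Reachable nodes: 14 of 18 total.

14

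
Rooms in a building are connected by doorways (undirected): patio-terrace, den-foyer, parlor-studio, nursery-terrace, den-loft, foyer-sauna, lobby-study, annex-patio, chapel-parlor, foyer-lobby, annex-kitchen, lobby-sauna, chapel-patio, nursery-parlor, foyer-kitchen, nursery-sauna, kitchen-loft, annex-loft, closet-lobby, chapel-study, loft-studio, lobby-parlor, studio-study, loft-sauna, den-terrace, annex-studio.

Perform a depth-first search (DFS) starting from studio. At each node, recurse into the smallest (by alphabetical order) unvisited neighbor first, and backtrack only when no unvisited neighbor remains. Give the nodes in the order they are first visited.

studio annex kitchen foyer den loft sauna lobby closet parlor chapel patio terrace nursery study

Visit studio
studio → annex
annex → kitchen
kitchen → foyer
foyer → den
den → loft
loft → sauna
sauna → lobby
lobby → closet
lobby → parlor
parlor → chapel
chapel → patio
patio → terrace
terrace → nursery
chapel → study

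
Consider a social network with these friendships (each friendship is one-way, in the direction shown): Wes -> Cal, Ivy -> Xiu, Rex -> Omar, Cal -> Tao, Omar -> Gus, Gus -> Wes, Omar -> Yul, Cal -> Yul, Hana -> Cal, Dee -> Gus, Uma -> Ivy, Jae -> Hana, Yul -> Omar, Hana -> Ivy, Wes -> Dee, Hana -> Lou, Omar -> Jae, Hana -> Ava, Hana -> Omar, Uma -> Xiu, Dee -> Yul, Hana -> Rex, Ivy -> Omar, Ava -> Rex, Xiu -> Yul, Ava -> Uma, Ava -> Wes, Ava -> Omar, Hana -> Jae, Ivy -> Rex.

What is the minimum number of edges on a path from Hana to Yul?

2

Level 0: Hana
Level 1: Ava, Cal, Ivy, Jae, Lou, Omar, Rex
Level 2: Gus, Tao, Uma, Wes, Xiu, Yul
Level 3: Dee
Yul first appears at level 2.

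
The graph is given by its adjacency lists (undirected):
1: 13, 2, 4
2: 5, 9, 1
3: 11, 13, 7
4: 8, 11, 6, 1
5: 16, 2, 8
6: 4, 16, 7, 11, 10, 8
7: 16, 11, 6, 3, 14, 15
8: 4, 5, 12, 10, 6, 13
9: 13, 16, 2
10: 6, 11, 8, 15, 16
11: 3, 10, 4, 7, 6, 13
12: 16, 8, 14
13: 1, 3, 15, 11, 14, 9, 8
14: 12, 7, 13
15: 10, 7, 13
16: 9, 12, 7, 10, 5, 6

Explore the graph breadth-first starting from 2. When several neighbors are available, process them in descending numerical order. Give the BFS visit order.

Visit 2; enqueue 9, 5, 1 → queue [9, 5, 1]
Visit 9; enqueue 16, 13 → queue [5, 1, 16, 13]
Visit 5; enqueue 8 → queue [1, 16, 13, 8]
Visit 1; enqueue 4 → queue [16, 13, 8, 4]
Visit 16; enqueue 12, 10, 7, 6 → queue [13, 8, 4, 12, 10, 7, 6]
Visit 13; enqueue 15, 14, 11, 3 → queue [8, 4, 12, 10, 7, 6, 15, 14, 11, 3]
Visit 8 → queue [4, 12, 10, 7, 6, 15, 14, 11, 3]
Visit 4 → queue [12, 10, 7, 6, 15, 14, 11, 3]
Visit 12 → queue [10, 7, 6, 15, 14, 11, 3]
Visit 10 → queue [7, 6, 15, 14, 11, 3]
Visit 7 → queue [6, 15, 14, 11, 3]
Visit 6 → queue [15, 14, 11, 3]
Visit 15 → queue [14, 11, 3]
Visit 14 → queue [11, 3]
Visit 11 → queue [3]
Visit 3 → queue []

2, 9, 5, 1, 16, 13, 8, 4, 12, 10, 7, 6, 15, 14, 11, 3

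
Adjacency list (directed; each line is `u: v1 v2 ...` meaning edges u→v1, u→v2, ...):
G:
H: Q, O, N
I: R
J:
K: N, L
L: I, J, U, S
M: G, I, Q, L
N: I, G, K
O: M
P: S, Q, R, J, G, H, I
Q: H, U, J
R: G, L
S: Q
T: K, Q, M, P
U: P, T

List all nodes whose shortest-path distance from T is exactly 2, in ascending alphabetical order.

G, H, I, J, L, N, R, S, U

Level 0: T
Level 1: K, M, P, Q
Level 2: G, H, I, J, L, N, R, S, U
Level 3: O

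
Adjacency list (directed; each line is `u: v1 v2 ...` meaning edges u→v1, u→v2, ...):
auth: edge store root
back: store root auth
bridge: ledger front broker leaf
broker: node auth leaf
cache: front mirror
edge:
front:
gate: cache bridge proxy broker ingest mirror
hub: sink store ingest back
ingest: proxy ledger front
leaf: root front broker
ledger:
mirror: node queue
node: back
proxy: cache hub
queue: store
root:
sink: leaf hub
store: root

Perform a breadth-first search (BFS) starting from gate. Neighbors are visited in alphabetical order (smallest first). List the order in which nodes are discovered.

Visit gate; enqueue bridge, broker, cache, ingest, mirror, proxy → queue [bridge, broker, cache, ingest, mirror, proxy]
Visit bridge; enqueue front, leaf, ledger → queue [broker, cache, ingest, mirror, proxy, front, leaf, ledger]
Visit broker; enqueue auth, node → queue [cache, ingest, mirror, proxy, front, leaf, ledger, auth, node]
Visit cache → queue [ingest, mirror, proxy, front, leaf, ledger, auth, node]
Visit ingest → queue [mirror, proxy, front, leaf, ledger, auth, node]
Visit mirror; enqueue queue → queue [proxy, front, leaf, ledger, auth, node, queue]
Visit proxy; enqueue hub → queue [front, leaf, ledger, auth, node, queue, hub]
Visit front → queue [leaf, ledger, auth, node, queue, hub]
Visit leaf; enqueue root → queue [ledger, auth, node, queue, hub, root]
Visit ledger → queue [auth, node, queue, hub, root]
Visit auth; enqueue edge, store → queue [node, queue, hub, root, edge, store]
Visit node; enqueue back → queue [queue, hub, root, edge, store, back]
Visit queue → queue [hub, root, edge, store, back]
Visit hub; enqueue sink → queue [root, edge, store, back, sink]
Visit root → queue [edge, store, back, sink]
Visit edge → queue [store, back, sink]
Visit store → queue [back, sink]
Visit back → queue [sink]
Visit sink → queue []

gate → bridge → broker → cache → ingest → mirror → proxy → front → leaf → ledger → auth → node → queue → hub → root → edge → store → back → sink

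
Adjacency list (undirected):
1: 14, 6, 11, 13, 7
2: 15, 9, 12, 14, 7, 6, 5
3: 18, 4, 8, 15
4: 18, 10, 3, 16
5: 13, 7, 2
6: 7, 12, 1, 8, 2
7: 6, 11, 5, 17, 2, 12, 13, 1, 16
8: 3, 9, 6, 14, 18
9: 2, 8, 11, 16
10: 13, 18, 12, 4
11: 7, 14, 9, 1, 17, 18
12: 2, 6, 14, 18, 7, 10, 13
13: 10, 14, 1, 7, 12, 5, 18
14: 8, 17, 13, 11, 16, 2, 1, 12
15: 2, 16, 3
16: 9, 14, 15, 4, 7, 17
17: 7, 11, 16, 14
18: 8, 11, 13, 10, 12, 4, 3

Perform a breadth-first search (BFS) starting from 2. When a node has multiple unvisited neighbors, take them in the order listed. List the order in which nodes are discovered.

Visit 2; enqueue 15, 9, 12, 14, 7, 6, 5 → queue [15, 9, 12, 14, 7, 6, 5]
Visit 15; enqueue 16, 3 → queue [9, 12, 14, 7, 6, 5, 16, 3]
Visit 9; enqueue 8, 11 → queue [12, 14, 7, 6, 5, 16, 3, 8, 11]
Visit 12; enqueue 18, 10, 13 → queue [14, 7, 6, 5, 16, 3, 8, 11, 18, 10, 13]
Visit 14; enqueue 17, 1 → queue [7, 6, 5, 16, 3, 8, 11, 18, 10, 13, 17, 1]
Visit 7 → queue [6, 5, 16, 3, 8, 11, 18, 10, 13, 17, 1]
Visit 6 → queue [5, 16, 3, 8, 11, 18, 10, 13, 17, 1]
Visit 5 → queue [16, 3, 8, 11, 18, 10, 13, 17, 1]
Visit 16; enqueue 4 → queue [3, 8, 11, 18, 10, 13, 17, 1, 4]
Visit 3 → queue [8, 11, 18, 10, 13, 17, 1, 4]
Visit 8 → queue [11, 18, 10, 13, 17, 1, 4]
Visit 11 → queue [18, 10, 13, 17, 1, 4]
Visit 18 → queue [10, 13, 17, 1, 4]
Visit 10 → queue [13, 17, 1, 4]
Visit 13 → queue [17, 1, 4]
Visit 17 → queue [1, 4]
Visit 1 → queue [4]
Visit 4 → queue []

2 -> 15 -> 9 -> 12 -> 14 -> 7 -> 6 -> 5 -> 16 -> 3 -> 8 -> 11 -> 18 -> 10 -> 13 -> 17 -> 1 -> 4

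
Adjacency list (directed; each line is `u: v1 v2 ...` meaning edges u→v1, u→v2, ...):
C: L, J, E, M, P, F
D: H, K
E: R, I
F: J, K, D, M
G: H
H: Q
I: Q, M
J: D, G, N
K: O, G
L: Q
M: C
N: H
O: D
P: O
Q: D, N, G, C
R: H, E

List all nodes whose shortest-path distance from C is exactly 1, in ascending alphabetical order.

E, F, J, L, M, P

Level 0: C
Level 1: E, F, J, L, M, P
Level 2: D, G, I, K, N, O, Q, R
Level 3: H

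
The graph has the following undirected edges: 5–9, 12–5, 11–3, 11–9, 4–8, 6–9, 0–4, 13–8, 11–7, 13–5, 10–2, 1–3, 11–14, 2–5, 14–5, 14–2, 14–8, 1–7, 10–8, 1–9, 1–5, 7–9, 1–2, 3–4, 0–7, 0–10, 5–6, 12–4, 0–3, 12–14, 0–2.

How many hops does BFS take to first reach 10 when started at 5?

2

Level 0: 5
Level 1: 1, 2, 6, 9, 12, 13, 14
Level 2: 0, 3, 4, 7, 8, 10, 11
10 first appears at level 2.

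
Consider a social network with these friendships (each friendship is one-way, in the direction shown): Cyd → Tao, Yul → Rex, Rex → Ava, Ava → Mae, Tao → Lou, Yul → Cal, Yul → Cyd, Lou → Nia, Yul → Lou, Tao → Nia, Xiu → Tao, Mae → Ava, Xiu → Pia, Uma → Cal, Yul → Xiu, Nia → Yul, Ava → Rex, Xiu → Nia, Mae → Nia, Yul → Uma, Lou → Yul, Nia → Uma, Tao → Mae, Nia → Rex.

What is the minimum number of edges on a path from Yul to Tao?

2

Level 0: Yul
Level 1: Cal, Cyd, Lou, Rex, Uma, Xiu
Level 2: Ava, Nia, Pia, Tao
Level 3: Mae
Tao first appears at level 2.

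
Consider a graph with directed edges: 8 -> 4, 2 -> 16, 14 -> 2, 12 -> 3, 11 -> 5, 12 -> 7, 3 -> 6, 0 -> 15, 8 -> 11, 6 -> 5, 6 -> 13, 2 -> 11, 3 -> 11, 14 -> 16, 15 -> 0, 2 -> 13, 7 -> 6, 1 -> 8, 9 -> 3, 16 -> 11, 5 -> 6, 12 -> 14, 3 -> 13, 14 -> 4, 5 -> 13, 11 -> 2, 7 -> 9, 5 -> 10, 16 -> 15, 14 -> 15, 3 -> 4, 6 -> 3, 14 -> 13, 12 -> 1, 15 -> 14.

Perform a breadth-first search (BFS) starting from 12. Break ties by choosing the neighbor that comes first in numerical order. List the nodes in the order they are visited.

12, 1, 3, 7, 14, 8, 4, 6, 11, 13, 9, 2, 15, 16, 5, 0, 10

Visit 12; enqueue 1, 3, 7, 14 → queue [1, 3, 7, 14]
Visit 1; enqueue 8 → queue [3, 7, 14, 8]
Visit 3; enqueue 4, 6, 11, 13 → queue [7, 14, 8, 4, 6, 11, 13]
Visit 7; enqueue 9 → queue [14, 8, 4, 6, 11, 13, 9]
Visit 14; enqueue 2, 15, 16 → queue [8, 4, 6, 11, 13, 9, 2, 15, 16]
Visit 8 → queue [4, 6, 11, 13, 9, 2, 15, 16]
Visit 4 → queue [6, 11, 13, 9, 2, 15, 16]
Visit 6; enqueue 5 → queue [11, 13, 9, 2, 15, 16, 5]
Visit 11 → queue [13, 9, 2, 15, 16, 5]
Visit 13 → queue [9, 2, 15, 16, 5]
Visit 9 → queue [2, 15, 16, 5]
Visit 2 → queue [15, 16, 5]
Visit 15; enqueue 0 → queue [16, 5, 0]
Visit 16 → queue [5, 0]
Visit 5; enqueue 10 → queue [0, 10]
Visit 0 → queue [10]
Visit 10 → queue []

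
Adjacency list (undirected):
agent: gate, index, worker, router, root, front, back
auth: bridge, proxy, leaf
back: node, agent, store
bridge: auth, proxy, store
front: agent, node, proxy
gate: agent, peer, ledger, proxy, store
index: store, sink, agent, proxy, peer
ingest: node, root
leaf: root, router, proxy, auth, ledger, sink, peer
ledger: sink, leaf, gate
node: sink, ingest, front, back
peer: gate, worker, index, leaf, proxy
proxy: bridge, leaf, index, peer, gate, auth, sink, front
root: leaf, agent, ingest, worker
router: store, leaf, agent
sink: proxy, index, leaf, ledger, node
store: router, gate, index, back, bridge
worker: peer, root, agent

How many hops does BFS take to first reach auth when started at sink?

2

Level 0: sink
Level 1: index, leaf, ledger, node, proxy
Level 2: agent, auth, back, bridge, front, gate, ingest, peer, root, router, store
Level 3: worker
auth first appears at level 2.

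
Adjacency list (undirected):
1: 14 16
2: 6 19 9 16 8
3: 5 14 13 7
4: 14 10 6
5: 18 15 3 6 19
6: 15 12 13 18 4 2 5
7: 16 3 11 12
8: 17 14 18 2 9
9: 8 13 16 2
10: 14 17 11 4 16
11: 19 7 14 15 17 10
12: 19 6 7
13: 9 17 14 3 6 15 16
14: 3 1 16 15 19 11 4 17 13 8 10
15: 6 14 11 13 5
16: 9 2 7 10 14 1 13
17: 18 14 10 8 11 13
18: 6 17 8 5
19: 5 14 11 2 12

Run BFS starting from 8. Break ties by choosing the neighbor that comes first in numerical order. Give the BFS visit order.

Visit 8; enqueue 2, 9, 14, 17, 18 → queue [2, 9, 14, 17, 18]
Visit 2; enqueue 6, 16, 19 → queue [9, 14, 17, 18, 6, 16, 19]
Visit 9; enqueue 13 → queue [14, 17, 18, 6, 16, 19, 13]
Visit 14; enqueue 1, 3, 4, 10, 11, 15 → queue [17, 18, 6, 16, 19, 13, 1, 3, 4, 10, 11, 15]
Visit 17 → queue [18, 6, 16, 19, 13, 1, 3, 4, 10, 11, 15]
Visit 18; enqueue 5 → queue [6, 16, 19, 13, 1, 3, 4, 10, 11, 15, 5]
Visit 6; enqueue 12 → queue [16, 19, 13, 1, 3, 4, 10, 11, 15, 5, 12]
Visit 16; enqueue 7 → queue [19, 13, 1, 3, 4, 10, 11, 15, 5, 12, 7]
Visit 19 → queue [13, 1, 3, 4, 10, 11, 15, 5, 12, 7]
Visit 13 → queue [1, 3, 4, 10, 11, 15, 5, 12, 7]
Visit 1 → queue [3, 4, 10, 11, 15, 5, 12, 7]
Visit 3 → queue [4, 10, 11, 15, 5, 12, 7]
Visit 4 → queue [10, 11, 15, 5, 12, 7]
Visit 10 → queue [11, 15, 5, 12, 7]
Visit 11 → queue [15, 5, 12, 7]
Visit 15 → queue [5, 12, 7]
Visit 5 → queue [12, 7]
Visit 12 → queue [7]
Visit 7 → queue []

8 -> 2 -> 9 -> 14 -> 17 -> 18 -> 6 -> 16 -> 19 -> 13 -> 1 -> 3 -> 4 -> 10 -> 11 -> 15 -> 5 -> 12 -> 7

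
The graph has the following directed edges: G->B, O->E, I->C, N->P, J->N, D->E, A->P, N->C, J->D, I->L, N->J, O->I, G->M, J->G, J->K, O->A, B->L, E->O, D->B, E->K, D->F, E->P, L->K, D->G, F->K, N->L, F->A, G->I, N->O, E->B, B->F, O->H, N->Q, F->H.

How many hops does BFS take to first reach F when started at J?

2

Level 0: J
Level 1: D, G, K, N
Level 2: B, C, E, F, I, L, M, O, P, Q
Level 3: A, H
F first appears at level 2.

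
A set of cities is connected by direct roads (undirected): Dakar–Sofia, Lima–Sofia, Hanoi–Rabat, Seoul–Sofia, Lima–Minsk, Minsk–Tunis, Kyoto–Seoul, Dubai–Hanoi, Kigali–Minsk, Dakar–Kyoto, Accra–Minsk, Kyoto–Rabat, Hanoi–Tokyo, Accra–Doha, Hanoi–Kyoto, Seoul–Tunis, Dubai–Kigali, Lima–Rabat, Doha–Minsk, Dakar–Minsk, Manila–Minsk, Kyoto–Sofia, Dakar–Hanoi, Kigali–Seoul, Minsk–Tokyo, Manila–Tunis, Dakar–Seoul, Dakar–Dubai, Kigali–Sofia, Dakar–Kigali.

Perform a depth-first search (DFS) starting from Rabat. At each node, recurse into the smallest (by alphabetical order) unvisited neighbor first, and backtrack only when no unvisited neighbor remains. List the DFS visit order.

Rabat → Hanoi → Dakar → Dubai → Kigali → Minsk → Accra → Doha → Lima → Sofia → Kyoto → Seoul → Tunis → Manila → Tokyo

Visit Rabat
Rabat → Hanoi
Hanoi → Dakar
Dakar → Dubai
Dubai → Kigali
Kigali → Minsk
Minsk → Accra
Accra → Doha
Minsk → Lima
Lima → Sofia
Sofia → Kyoto
Kyoto → Seoul
Seoul → Tunis
Tunis → Manila
Minsk → Tokyo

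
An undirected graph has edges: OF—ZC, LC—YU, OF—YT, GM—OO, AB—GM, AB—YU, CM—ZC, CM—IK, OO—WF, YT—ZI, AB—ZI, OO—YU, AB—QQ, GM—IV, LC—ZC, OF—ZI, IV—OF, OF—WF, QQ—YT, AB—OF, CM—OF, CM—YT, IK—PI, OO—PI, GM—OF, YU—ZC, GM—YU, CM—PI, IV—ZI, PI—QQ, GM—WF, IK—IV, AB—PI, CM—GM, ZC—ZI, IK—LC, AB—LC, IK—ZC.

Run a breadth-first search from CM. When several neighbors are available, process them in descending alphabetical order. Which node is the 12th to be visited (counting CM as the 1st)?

Visit CM; enqueue ZC, YT, PI, OF, IK, GM → queue [ZC, YT, PI, OF, IK, GM]
Visit ZC; enqueue ZI, YU, LC → queue [YT, PI, OF, IK, GM, ZI, YU, LC]
Visit YT; enqueue QQ → queue [PI, OF, IK, GM, ZI, YU, LC, QQ]
Visit PI; enqueue OO, AB → queue [OF, IK, GM, ZI, YU, LC, QQ, OO, AB]
Visit OF; enqueue WF, IV → queue [IK, GM, ZI, YU, LC, QQ, OO, AB, WF, IV]
Visit IK → queue [GM, ZI, YU, LC, QQ, OO, AB, WF, IV]
Visit GM → queue [ZI, YU, LC, QQ, OO, AB, WF, IV]
Visit ZI → queue [YU, LC, QQ, OO, AB, WF, IV]
Visit YU → queue [LC, QQ, OO, AB, WF, IV]
Visit LC → queue [QQ, OO, AB, WF, IV]
Visit QQ → queue [OO, AB, WF, IV]
Visit OO → queue [AB, WF, IV]
Visit AB → queue [WF, IV]
Visit WF → queue [IV]
Visit IV → queue []

Visit order: CM, ZC, YT, PI, OF, IK, GM, ZI, YU, LC, QQ, OO, AB, WF, IV

OO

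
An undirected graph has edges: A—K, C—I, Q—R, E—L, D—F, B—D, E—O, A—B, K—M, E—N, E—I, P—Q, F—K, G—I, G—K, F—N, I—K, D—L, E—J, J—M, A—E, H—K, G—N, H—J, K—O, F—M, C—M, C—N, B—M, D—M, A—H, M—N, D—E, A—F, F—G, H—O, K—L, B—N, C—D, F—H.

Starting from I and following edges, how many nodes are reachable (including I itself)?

15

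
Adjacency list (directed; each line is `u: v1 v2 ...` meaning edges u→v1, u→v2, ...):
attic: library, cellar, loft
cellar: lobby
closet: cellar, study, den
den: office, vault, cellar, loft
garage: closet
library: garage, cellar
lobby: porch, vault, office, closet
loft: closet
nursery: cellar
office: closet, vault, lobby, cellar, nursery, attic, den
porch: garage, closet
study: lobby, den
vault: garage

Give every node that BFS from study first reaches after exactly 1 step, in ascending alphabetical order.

den, lobby

Level 0: study
Level 1: den, lobby
Level 2: cellar, closet, loft, office, porch, vault
Level 3: attic, garage, nursery
Level 4: library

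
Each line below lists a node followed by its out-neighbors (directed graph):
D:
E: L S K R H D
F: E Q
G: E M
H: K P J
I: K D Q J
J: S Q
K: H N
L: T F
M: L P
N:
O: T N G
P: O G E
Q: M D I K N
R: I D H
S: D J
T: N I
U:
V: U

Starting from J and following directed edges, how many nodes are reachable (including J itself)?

BFS from J visits: J, S, Q, D, M, I, K, N, L, P, H, T, F, O, G, E, R
Reachable nodes: 17 of 19 total.

17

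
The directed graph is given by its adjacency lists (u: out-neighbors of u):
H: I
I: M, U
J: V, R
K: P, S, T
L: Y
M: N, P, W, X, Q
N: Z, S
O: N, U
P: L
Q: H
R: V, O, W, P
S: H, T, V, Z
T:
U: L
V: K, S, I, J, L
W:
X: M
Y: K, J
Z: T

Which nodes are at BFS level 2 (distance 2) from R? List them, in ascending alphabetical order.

I, J, K, L, N, S, U

Level 0: R
Level 1: O, P, V, W
Level 2: I, J, K, L, N, S, U
Level 3: H, M, T, Y, Z
Level 4: Q, X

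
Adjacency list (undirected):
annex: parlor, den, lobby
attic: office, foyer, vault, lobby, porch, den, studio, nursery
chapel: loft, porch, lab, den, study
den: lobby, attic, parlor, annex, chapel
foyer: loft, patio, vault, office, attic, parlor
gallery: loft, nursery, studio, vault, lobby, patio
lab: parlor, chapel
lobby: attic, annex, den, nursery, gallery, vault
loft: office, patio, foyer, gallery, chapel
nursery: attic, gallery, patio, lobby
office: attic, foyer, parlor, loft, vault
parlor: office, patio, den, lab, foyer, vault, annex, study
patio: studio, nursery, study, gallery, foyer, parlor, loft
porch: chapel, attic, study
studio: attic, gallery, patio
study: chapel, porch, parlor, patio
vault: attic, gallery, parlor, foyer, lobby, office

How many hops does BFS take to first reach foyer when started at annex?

2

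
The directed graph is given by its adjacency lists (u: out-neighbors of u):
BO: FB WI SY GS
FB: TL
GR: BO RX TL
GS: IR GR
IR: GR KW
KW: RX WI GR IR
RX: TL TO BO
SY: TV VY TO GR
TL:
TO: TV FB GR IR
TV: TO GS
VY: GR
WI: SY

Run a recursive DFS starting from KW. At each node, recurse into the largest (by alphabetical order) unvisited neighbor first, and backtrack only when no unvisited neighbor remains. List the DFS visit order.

KW, WI, SY, VY, GR, TL, RX, TO, TV, GS, IR, FB, BO

Visit KW
KW → WI
WI → SY
SY → VY
VY → GR
GR → TL
GR → RX
RX → TO
TO → TV
TV → GS
GS → IR
TO → FB
RX → BO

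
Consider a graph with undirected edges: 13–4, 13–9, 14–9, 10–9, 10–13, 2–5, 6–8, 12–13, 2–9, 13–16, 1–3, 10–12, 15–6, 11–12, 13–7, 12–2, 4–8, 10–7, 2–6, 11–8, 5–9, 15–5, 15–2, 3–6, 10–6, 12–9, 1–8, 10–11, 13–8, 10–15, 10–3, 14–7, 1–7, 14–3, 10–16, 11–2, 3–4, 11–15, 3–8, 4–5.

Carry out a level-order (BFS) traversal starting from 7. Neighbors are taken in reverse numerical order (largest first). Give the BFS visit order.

7 14 13 10 1 9 3 16 12 8 4 15 11 6 5 2

Visit 7; enqueue 14, 13, 10, 1 → queue [14, 13, 10, 1]
Visit 14; enqueue 9, 3 → queue [13, 10, 1, 9, 3]
Visit 13; enqueue 16, 12, 8, 4 → queue [10, 1, 9, 3, 16, 12, 8, 4]
Visit 10; enqueue 15, 11, 6 → queue [1, 9, 3, 16, 12, 8, 4, 15, 11, 6]
Visit 1 → queue [9, 3, 16, 12, 8, 4, 15, 11, 6]
Visit 9; enqueue 5, 2 → queue [3, 16, 12, 8, 4, 15, 11, 6, 5, 2]
Visit 3 → queue [16, 12, 8, 4, 15, 11, 6, 5, 2]
Visit 16 → queue [12, 8, 4, 15, 11, 6, 5, 2]
Visit 12 → queue [8, 4, 15, 11, 6, 5, 2]
Visit 8 → queue [4, 15, 11, 6, 5, 2]
Visit 4 → queue [15, 11, 6, 5, 2]
Visit 15 → queue [11, 6, 5, 2]
Visit 11 → queue [6, 5, 2]
Visit 6 → queue [5, 2]
Visit 5 → queue [2]
Visit 2 → queue []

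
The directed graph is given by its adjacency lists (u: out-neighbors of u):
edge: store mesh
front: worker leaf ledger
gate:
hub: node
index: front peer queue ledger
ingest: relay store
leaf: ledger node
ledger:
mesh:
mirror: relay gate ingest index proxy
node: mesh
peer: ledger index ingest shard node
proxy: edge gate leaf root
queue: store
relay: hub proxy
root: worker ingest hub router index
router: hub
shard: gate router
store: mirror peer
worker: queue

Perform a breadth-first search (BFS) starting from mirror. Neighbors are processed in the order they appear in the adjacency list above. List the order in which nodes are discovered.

Visit mirror; enqueue relay, gate, ingest, index, proxy → queue [relay, gate, ingest, index, proxy]
Visit relay; enqueue hub → queue [gate, ingest, index, proxy, hub]
Visit gate → queue [ingest, index, proxy, hub]
Visit ingest; enqueue store → queue [index, proxy, hub, store]
Visit index; enqueue front, peer, queue, ledger → queue [proxy, hub, store, front, peer, queue, ledger]
Visit proxy; enqueue edge, leaf, root → queue [hub, store, front, peer, queue, ledger, edge, leaf, root]
Visit hub; enqueue node → queue [store, front, peer, queue, ledger, edge, leaf, root, node]
Visit store → queue [front, peer, queue, ledger, edge, leaf, root, node]
Visit front; enqueue worker → queue [peer, queue, ledger, edge, leaf, root, node, worker]
Visit peer; enqueue shard → queue [queue, ledger, edge, leaf, root, node, worker, shard]
Visit queue → queue [ledger, edge, leaf, root, node, worker, shard]
Visit ledger → queue [edge, leaf, root, node, worker, shard]
Visit edge; enqueue mesh → queue [leaf, root, node, worker, shard, mesh]
Visit leaf → queue [root, node, worker, shard, mesh]
Visit root; enqueue router → queue [node, worker, shard, mesh, router]
Visit node → queue [worker, shard, mesh, router]
Visit worker → queue [shard, mesh, router]
Visit shard → queue [mesh, router]
Visit mesh → queue [router]
Visit router → queue []

mirror relay gate ingest index proxy hub store front peer queue ledger edge leaf root node worker shard mesh router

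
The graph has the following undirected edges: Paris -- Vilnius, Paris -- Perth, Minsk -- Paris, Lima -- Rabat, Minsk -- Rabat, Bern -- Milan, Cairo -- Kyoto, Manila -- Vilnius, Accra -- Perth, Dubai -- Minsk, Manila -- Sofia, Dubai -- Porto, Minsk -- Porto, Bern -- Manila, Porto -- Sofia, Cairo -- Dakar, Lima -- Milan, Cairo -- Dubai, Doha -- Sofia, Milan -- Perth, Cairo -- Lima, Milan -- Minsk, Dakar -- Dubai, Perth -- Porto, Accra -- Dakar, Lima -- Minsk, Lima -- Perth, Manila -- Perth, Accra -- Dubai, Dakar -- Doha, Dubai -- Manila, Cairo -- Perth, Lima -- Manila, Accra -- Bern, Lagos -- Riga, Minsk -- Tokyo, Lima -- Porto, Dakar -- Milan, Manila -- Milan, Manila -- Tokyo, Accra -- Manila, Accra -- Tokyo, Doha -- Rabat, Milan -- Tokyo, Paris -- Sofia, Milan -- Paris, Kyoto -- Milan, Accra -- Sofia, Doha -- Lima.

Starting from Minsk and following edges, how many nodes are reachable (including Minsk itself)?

18

BFS from Minsk visits: Minsk, Tokyo, Rabat, Porto, Paris, Milan, Lima, Dubai, Manila, Accra, Doha, Sofia, Perth, Vilnius, Kyoto, Dakar, Bern, Cairo
Reachable nodes: 18 of 20 total.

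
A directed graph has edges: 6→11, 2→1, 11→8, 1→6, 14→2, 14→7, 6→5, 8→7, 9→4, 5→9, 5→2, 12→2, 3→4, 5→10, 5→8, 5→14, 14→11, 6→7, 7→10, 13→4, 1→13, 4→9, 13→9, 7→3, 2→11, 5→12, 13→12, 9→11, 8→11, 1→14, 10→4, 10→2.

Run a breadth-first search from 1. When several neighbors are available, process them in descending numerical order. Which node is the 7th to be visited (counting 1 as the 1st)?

2

Visit 1; enqueue 14, 13, 6 → queue [14, 13, 6]
Visit 14; enqueue 11, 7, 2 → queue [13, 6, 11, 7, 2]
Visit 13; enqueue 12, 9, 4 → queue [6, 11, 7, 2, 12, 9, 4]
Visit 6; enqueue 5 → queue [11, 7, 2, 12, 9, 4, 5]
Visit 11; enqueue 8 → queue [7, 2, 12, 9, 4, 5, 8]
Visit 7; enqueue 10, 3 → queue [2, 12, 9, 4, 5, 8, 10, 3]
Visit 2 → queue [12, 9, 4, 5, 8, 10, 3]
Visit 12 → queue [9, 4, 5, 8, 10, 3]
Visit 9 → queue [4, 5, 8, 10, 3]
Visit 4 → queue [5, 8, 10, 3]
Visit 5 → queue [8, 10, 3]
Visit 8 → queue [10, 3]
Visit 10 → queue [3]
Visit 3 → queue []

Visit order: 1, 14, 13, 6, 11, 7, 2, 12, 9, 4, 5, 8, 10, 3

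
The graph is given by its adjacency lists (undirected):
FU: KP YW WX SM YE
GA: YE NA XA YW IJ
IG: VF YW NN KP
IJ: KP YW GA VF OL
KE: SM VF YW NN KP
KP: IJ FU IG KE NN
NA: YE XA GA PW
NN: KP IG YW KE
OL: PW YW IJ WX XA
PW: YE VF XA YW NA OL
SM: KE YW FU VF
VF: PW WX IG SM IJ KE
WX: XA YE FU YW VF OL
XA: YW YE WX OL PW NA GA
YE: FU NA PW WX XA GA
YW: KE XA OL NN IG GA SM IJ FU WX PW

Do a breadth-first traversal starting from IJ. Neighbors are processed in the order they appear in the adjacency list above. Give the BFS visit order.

IJ → KP → YW → GA → VF → OL → FU → IG → KE → NN → XA → SM → WX → PW → YE → NA

Visit IJ; enqueue KP, YW, GA, VF, OL → queue [KP, YW, GA, VF, OL]
Visit KP; enqueue FU, IG, KE, NN → queue [YW, GA, VF, OL, FU, IG, KE, NN]
Visit YW; enqueue XA, SM, WX, PW → queue [GA, VF, OL, FU, IG, KE, NN, XA, SM, WX, PW]
Visit GA; enqueue YE, NA → queue [VF, OL, FU, IG, KE, NN, XA, SM, WX, PW, YE, NA]
Visit VF → queue [OL, FU, IG, KE, NN, XA, SM, WX, PW, YE, NA]
Visit OL → queue [FU, IG, KE, NN, XA, SM, WX, PW, YE, NA]
Visit FU → queue [IG, KE, NN, XA, SM, WX, PW, YE, NA]
Visit IG → queue [KE, NN, XA, SM, WX, PW, YE, NA]
Visit KE → queue [NN, XA, SM, WX, PW, YE, NA]
Visit NN → queue [XA, SM, WX, PW, YE, NA]
Visit XA → queue [SM, WX, PW, YE, NA]
Visit SM → queue [WX, PW, YE, NA]
Visit WX → queue [PW, YE, NA]
Visit PW → queue [YE, NA]
Visit YE → queue [NA]
Visit NA → queue []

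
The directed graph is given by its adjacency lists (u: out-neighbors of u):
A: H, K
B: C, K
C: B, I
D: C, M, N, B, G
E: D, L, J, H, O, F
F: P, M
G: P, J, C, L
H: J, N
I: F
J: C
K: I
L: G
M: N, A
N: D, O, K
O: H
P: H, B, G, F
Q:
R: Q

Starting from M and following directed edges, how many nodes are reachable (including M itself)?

15

BFS from M visits: M, A, N, H, K, D, O, J, I, B, C, G, F, L, P
Reachable nodes: 15 of 18 total.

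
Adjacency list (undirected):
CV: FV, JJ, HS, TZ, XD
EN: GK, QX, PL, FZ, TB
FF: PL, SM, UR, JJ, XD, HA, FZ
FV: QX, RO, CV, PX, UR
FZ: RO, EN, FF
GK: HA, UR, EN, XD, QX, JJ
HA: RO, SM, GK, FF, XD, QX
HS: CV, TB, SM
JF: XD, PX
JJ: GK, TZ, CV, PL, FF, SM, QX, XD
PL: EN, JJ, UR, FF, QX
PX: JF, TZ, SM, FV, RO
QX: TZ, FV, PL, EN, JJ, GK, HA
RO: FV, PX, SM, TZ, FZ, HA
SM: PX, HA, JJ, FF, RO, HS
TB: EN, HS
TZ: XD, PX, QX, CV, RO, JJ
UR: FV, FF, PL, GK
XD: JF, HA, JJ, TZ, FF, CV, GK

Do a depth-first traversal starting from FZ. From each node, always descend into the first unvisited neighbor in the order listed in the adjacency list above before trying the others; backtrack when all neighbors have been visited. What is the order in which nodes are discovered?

Visit FZ
FZ → RO
RO → FV
FV → QX
QX → TZ
TZ → XD
XD → JF
JF → PX
PX → SM
SM → HA
HA → GK
GK → UR
UR → FF
FF → PL
PL → EN
EN → TB
TB → HS
HS → CV
CV → JJ

FZ, RO, FV, QX, TZ, XD, JF, PX, SM, HA, GK, UR, FF, PL, EN, TB, HS, CV, JJ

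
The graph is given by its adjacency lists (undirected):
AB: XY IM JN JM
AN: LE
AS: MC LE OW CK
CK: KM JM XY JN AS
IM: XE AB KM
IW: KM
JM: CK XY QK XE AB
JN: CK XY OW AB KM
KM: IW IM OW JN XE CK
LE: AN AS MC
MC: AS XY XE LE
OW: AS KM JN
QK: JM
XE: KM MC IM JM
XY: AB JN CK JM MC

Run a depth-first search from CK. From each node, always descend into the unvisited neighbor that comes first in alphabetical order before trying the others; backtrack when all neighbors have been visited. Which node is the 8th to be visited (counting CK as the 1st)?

AB

Visit CK
CK → AS
AS → LE
LE → AN
LE → MC
MC → XE
XE → IM
IM → AB
AB → JM
JM → QK
JM → XY
XY → JN
JN → KM
KM → IW
KM → OW

Visit order: CK, AS, LE, AN, MC, XE, IM, AB, JM, QK, XY, JN, KM, IW, OW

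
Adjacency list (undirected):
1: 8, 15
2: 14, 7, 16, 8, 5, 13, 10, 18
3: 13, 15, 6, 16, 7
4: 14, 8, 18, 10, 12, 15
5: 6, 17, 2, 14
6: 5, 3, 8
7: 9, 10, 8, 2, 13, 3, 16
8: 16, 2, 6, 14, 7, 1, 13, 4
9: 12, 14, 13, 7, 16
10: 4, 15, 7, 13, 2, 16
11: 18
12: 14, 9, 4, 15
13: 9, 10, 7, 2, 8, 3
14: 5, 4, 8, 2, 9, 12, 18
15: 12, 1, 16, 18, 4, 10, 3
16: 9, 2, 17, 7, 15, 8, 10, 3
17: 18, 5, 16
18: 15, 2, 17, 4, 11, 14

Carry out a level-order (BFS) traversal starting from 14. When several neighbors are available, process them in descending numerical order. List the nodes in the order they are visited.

14, 18, 12, 9, 8, 5, 4, 2, 17, 15, 11, 16, 13, 7, 6, 1, 10, 3

Visit 14; enqueue 18, 12, 9, 8, 5, 4, 2 → queue [18, 12, 9, 8, 5, 4, 2]
Visit 18; enqueue 17, 15, 11 → queue [12, 9, 8, 5, 4, 2, 17, 15, 11]
Visit 12 → queue [9, 8, 5, 4, 2, 17, 15, 11]
Visit 9; enqueue 16, 13, 7 → queue [8, 5, 4, 2, 17, 15, 11, 16, 13, 7]
Visit 8; enqueue 6, 1 → queue [5, 4, 2, 17, 15, 11, 16, 13, 7, 6, 1]
Visit 5 → queue [4, 2, 17, 15, 11, 16, 13, 7, 6, 1]
Visit 4; enqueue 10 → queue [2, 17, 15, 11, 16, 13, 7, 6, 1, 10]
Visit 2 → queue [17, 15, 11, 16, 13, 7, 6, 1, 10]
Visit 17 → queue [15, 11, 16, 13, 7, 6, 1, 10]
Visit 15; enqueue 3 → queue [11, 16, 13, 7, 6, 1, 10, 3]
Visit 11 → queue [16, 13, 7, 6, 1, 10, 3]
Visit 16 → queue [13, 7, 6, 1, 10, 3]
Visit 13 → queue [7, 6, 1, 10, 3]
Visit 7 → queue [6, 1, 10, 3]
Visit 6 → queue [1, 10, 3]
Visit 1 → queue [10, 3]
Visit 10 → queue [3]
Visit 3 → queue []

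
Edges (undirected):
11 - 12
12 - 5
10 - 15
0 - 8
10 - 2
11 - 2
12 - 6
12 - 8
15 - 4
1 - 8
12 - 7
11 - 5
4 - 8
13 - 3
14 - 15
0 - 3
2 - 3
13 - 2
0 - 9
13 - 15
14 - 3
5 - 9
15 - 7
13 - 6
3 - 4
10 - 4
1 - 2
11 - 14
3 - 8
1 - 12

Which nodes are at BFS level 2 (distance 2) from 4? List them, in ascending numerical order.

Level 0: 4
Level 1: 3, 8, 10, 15
Level 2: 0, 1, 2, 7, 12, 13, 14
Level 3: 5, 6, 9, 11

0, 1, 2, 7, 12, 13, 14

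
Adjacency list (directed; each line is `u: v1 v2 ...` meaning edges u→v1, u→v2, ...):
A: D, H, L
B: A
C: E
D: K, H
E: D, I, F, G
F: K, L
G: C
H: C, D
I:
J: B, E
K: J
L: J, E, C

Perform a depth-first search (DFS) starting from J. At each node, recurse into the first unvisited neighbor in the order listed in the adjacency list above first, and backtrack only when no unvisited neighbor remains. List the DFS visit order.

J, B, A, D, K, H, C, E, I, F, L, G

Visit J
J → B
B → A
A → D
D → K
D → H
H → C
C → E
E → I
E → F
F → L
E → G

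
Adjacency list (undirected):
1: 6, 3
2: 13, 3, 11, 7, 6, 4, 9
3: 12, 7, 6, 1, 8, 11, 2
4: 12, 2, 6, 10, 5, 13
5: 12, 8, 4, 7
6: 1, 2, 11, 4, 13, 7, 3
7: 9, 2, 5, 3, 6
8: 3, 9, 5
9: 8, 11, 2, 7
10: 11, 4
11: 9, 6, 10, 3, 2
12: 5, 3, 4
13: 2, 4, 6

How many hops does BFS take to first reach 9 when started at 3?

Level 0: 3
Level 1: 1, 2, 6, 7, 8, 11, 12
Level 2: 4, 5, 9, 10, 13
9 first appears at level 2.

2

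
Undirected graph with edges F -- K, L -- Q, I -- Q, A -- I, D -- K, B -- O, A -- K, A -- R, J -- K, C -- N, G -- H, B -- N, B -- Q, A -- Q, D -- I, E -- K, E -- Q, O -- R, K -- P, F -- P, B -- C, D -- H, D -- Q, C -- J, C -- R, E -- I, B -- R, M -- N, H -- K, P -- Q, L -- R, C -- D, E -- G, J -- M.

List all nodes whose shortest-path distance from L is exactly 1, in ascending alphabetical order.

Q, R

Level 0: L
Level 1: Q, R
Level 2: A, B, C, D, E, I, O, P
Level 3: F, G, H, J, K, N
Level 4: M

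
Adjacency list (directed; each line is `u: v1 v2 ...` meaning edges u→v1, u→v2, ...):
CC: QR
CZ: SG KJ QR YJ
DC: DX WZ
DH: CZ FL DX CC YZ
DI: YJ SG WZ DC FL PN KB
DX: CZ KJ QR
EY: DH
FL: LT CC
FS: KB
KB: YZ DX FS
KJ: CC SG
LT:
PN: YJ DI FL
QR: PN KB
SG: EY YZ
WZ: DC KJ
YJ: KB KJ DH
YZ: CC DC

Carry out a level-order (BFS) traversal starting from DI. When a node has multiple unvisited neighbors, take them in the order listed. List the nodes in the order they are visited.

DI YJ SG WZ DC FL PN KB KJ DH EY YZ DX LT CC FS CZ QR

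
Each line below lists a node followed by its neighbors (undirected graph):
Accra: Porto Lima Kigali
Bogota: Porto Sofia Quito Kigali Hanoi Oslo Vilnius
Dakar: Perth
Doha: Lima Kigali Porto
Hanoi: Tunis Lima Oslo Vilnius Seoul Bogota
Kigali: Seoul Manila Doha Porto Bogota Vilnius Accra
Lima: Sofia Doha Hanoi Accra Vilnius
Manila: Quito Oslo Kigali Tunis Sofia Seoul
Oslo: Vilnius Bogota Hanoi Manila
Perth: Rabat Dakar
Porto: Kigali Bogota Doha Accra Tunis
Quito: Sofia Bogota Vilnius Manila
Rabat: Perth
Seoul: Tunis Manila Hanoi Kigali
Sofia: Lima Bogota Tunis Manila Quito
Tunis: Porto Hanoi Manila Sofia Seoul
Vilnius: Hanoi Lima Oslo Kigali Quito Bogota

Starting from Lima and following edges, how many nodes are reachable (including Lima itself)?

BFS from Lima visits: Lima, Sofia, Doha, Hanoi, Accra, Vilnius, Bogota, Tunis, Manila, Quito, Kigali, Porto, Oslo, Seoul
Reachable nodes: 14 of 17 total.

14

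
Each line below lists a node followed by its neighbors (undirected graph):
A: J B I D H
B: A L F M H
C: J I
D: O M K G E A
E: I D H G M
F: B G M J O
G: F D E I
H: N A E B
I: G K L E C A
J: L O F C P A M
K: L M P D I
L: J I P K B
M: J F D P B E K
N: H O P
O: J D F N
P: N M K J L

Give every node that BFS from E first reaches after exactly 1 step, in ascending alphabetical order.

D, G, H, I, M

Level 0: E
Level 1: D, G, H, I, M
Level 2: A, B, C, F, J, K, L, N, O, P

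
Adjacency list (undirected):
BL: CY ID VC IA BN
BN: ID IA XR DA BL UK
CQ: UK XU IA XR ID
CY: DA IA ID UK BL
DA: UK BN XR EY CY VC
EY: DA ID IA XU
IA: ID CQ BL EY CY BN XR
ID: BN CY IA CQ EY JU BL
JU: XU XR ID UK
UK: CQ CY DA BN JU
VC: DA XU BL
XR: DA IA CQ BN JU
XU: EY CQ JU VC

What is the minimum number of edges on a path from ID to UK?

2

Level 0: ID
Level 1: BL, BN, CQ, CY, EY, IA, JU
Level 2: DA, UK, VC, XR, XU
UK first appears at level 2.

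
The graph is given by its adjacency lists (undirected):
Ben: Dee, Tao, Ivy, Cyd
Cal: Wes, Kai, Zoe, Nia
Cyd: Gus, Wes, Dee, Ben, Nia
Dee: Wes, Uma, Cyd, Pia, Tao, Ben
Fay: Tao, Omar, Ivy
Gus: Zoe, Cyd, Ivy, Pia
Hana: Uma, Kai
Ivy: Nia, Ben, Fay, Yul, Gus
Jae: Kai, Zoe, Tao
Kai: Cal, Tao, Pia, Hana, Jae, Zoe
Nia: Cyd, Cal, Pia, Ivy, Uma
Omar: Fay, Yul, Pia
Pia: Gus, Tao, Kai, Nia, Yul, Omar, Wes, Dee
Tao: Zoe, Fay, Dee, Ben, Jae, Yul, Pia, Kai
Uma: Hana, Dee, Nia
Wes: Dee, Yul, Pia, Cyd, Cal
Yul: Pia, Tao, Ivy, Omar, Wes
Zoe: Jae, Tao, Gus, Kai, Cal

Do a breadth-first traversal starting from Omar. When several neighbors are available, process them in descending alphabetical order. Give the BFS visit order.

Visit Omar; enqueue Yul, Pia, Fay → queue [Yul, Pia, Fay]
Visit Yul; enqueue Wes, Tao, Ivy → queue [Pia, Fay, Wes, Tao, Ivy]
Visit Pia; enqueue Nia, Kai, Gus, Dee → queue [Fay, Wes, Tao, Ivy, Nia, Kai, Gus, Dee]
Visit Fay → queue [Wes, Tao, Ivy, Nia, Kai, Gus, Dee]
Visit Wes; enqueue Cyd, Cal → queue [Tao, Ivy, Nia, Kai, Gus, Dee, Cyd, Cal]
Visit Tao; enqueue Zoe, Jae, Ben → queue [Ivy, Nia, Kai, Gus, Dee, Cyd, Cal, Zoe, Jae, Ben]
Visit Ivy → queue [Nia, Kai, Gus, Dee, Cyd, Cal, Zoe, Jae, Ben]
Visit Nia; enqueue Uma → queue [Kai, Gus, Dee, Cyd, Cal, Zoe, Jae, Ben, Uma]
Visit Kai; enqueue Hana → queue [Gus, Dee, Cyd, Cal, Zoe, Jae, Ben, Uma, Hana]
Visit Gus → queue [Dee, Cyd, Cal, Zoe, Jae, Ben, Uma, Hana]
Visit Dee → queue [Cyd, Cal, Zoe, Jae, Ben, Uma, Hana]
Visit Cyd → queue [Cal, Zoe, Jae, Ben, Uma, Hana]
Visit Cal → queue [Zoe, Jae, Ben, Uma, Hana]
Visit Zoe → queue [Jae, Ben, Uma, Hana]
Visit Jae → queue [Ben, Uma, Hana]
Visit Ben → queue [Uma, Hana]
Visit Uma → queue [Hana]
Visit Hana → queue []

Omar, Yul, Pia, Fay, Wes, Tao, Ivy, Nia, Kai, Gus, Dee, Cyd, Cal, Zoe, Jae, Ben, Uma, Hana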